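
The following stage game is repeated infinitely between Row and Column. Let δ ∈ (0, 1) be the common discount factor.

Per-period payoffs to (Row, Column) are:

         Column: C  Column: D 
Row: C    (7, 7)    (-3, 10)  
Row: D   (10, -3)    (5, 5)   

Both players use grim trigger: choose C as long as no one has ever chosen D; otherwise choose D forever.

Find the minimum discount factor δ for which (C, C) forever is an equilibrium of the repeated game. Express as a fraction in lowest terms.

7/(1−δ) ≥ 10 + 5δ/(1−δ)
7 ≥ 10 − 5δ
δ ≥ 3/5.

3/5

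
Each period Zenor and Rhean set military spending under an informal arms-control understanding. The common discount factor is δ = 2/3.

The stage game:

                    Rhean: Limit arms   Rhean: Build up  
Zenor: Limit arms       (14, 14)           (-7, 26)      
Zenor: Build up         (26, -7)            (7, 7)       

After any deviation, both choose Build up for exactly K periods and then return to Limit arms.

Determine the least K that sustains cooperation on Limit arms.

5

IC: δ(1−δ^K)/(1−δ) ≥ (26−14)/(14−7) = 12/7.
With δ = 2/3: need 1 − δ^K ≥ 12/7·(1−2/3)/(2/3), i.e. δ^K ≤ 0.1429.
Since (2/3)^4 = 0.1975 and (2/3)^5 = 0.1317, the smallest such K is 5.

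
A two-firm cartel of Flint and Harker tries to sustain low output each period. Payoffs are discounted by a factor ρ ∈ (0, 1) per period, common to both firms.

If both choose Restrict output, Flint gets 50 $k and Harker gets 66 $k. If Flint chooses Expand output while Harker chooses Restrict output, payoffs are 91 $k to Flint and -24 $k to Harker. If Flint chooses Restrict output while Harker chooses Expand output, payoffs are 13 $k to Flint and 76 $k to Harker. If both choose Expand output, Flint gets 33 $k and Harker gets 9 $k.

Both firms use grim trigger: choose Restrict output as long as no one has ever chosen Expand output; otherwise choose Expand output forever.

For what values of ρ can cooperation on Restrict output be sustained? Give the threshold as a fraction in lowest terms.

41/58

Flint's threshold: (91−50)/(91−33) = 41/58.
Harker's threshold: (76−66)/(76−9) = 10/67.
41/58 > 10/67, so Flint binds and ρ* = 41/58.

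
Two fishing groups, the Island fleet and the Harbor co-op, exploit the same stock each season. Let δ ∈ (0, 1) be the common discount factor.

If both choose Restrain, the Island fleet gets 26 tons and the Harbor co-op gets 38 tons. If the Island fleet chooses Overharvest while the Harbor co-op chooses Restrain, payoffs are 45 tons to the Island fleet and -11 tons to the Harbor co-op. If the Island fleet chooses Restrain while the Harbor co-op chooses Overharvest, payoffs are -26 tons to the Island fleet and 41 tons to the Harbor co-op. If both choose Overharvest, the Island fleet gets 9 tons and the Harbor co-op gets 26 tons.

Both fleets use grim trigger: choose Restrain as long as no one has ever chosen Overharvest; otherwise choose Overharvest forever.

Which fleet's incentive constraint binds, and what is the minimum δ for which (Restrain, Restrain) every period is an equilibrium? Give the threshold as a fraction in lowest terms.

the Island fleet; δ ≥ 19/36

the Island fleet's threshold: (45−26)/(45−9) = 19/36.
the Harbor co-op's threshold: (41−38)/(41−26) = 1/5.
19/36 > 1/5, so the Island fleet binds and δ* = 19/36.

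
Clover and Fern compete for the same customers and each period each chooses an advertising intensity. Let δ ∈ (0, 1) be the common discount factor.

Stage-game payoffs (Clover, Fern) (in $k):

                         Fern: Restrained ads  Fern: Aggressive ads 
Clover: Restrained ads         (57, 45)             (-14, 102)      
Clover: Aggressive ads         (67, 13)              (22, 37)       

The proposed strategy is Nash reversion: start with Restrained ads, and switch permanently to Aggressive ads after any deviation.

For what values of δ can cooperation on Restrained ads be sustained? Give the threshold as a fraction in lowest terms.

57/65

Clover: cooperation gives 57 each period; deviation gives 67 once then 22 forever.
  57/(1−δ) ≥ 67 + 22δ/(1−δ) ⇒ δ ≥ 10/45 = 2/9.
Fern: cooperation gives 45 each period; deviation gives 102 once then 37 forever.
  δ ≥ 57/65.
Both must hold, so the binding constraint is Fern's: δ ≥ 57/65.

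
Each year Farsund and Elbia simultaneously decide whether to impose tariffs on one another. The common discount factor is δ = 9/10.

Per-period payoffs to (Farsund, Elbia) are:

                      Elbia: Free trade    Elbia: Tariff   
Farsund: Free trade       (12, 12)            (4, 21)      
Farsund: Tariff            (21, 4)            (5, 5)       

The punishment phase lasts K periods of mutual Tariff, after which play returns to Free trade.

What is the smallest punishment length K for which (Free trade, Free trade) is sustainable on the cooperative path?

2

Need Σ_{k=1}^{K} δ^k ≥ (21−12)/(12−5) = 1.2857 at δ = 9/10.
At K = 1 the sum is 0.9000 < 1.2857; at K = 2 it is 1.7100 ≥ 1.2857.
So the minimum punishment length is K = 2.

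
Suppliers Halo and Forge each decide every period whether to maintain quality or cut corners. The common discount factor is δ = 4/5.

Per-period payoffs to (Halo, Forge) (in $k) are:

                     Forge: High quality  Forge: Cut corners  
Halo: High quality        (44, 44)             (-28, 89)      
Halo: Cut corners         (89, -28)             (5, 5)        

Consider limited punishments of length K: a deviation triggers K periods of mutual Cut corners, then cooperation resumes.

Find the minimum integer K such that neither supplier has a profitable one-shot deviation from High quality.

2

No profitable deviation requires (44−5)(δ+…+δ^K) ≥ 89−44, i.e. δ+…+δ^K ≥ 15/13 ≈ 1.1538.
With δ = 4/5, the partial sums are K=1: 0.8000, K=2: 1.4400.
K = 2 is the first length at which the sum reaches 1.1538.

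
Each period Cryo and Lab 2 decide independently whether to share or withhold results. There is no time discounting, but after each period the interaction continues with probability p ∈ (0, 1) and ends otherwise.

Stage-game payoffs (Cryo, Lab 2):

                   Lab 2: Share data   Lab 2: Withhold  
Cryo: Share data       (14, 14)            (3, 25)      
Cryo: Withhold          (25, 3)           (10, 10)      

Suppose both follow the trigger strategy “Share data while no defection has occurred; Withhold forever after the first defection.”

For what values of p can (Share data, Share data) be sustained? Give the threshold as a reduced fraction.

11/15

With no time discounting, the continuation probability p plays the role of the discount factor.
Grim-trigger IC: 14/(1−p) ≥ 25 + 10p/(1−p) ⇒ p ≥ (25−14)/(25−10) = 11/15.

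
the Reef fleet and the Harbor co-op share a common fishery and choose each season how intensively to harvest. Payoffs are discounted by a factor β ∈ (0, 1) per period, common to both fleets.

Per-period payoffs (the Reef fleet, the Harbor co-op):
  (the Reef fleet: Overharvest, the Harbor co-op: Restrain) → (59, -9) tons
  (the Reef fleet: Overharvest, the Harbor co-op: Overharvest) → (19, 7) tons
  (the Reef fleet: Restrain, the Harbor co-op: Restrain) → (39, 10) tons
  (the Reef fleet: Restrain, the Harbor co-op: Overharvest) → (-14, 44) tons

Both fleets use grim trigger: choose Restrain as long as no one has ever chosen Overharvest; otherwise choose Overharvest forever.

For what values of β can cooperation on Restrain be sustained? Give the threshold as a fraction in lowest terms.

34/37

the Reef fleet's threshold: (59−39)/(59−19) = 1/2.
the Harbor co-op's threshold: (44−10)/(44−7) = 34/37.
1/2 < 34/37, so the Harbor co-op binds and β* = 34/37.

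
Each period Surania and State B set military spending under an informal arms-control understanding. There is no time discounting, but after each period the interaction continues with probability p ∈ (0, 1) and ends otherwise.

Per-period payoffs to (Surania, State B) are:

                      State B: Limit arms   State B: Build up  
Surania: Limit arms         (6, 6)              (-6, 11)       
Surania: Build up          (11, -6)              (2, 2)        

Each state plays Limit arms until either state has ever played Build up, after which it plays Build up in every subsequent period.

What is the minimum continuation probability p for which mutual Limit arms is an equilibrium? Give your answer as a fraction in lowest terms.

With no time discounting, the continuation probability p plays the role of the discount factor.
Grim-trigger IC: 6/(1−p) ≥ 11 + 2p/(1−p) ⇒ p ≥ (11−6)/(11−2) = 5/9.

5/9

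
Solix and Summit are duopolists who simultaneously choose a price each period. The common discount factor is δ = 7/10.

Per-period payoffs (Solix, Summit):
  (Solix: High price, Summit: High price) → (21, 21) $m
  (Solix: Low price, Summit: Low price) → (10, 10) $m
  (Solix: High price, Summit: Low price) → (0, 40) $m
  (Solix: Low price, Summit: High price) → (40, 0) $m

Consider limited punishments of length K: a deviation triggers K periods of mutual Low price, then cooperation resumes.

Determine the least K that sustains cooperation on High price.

No profitable deviation requires (21−10)(δ+…+δ^K) ≥ 40−21, i.e. δ+…+δ^K ≥ 19/11 ≈ 1.7273.
With δ = 7/10, the partial sums are K=1: 0.7000, K=2: 1.1900, K=3: 1.5330, K=4: 1.7731.
K = 4 is the first length at which the sum reaches 1.7273.

4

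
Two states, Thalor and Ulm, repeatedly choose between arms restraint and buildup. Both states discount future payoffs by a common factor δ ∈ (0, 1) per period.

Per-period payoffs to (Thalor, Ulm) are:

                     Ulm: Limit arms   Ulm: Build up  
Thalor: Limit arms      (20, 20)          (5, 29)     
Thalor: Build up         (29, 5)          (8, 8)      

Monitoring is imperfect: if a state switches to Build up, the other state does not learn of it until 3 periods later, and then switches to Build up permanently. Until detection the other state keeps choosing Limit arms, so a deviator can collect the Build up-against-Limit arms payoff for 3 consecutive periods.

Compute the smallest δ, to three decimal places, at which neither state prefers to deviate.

Deviating for the 3 undetected periods gains 29−20 = 9 per period over cooperation, then loses 20−8 = 12 per period forever once punishment starts.
Gain: 9(1 + δ + … + δ^2); loss: 12·δ^3/(1−δ).
No profitable deviation ⇔ 9(1−δ^3) ≤ 12·δ^3, i.e. δ^3 ≥ 9/(9+12) = 3/7.
Hence δ ≥ (3/7)^(1/3) ≈ 0.754.

0.754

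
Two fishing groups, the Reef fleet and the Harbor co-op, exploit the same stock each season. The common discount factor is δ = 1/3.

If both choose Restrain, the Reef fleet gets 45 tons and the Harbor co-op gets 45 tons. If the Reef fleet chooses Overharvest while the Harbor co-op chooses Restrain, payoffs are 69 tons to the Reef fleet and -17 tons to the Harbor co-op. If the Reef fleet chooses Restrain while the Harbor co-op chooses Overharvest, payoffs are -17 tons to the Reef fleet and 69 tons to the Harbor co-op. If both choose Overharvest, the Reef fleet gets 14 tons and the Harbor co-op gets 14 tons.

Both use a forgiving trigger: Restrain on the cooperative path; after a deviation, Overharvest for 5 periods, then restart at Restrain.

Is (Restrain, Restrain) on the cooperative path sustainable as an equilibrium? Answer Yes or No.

Comparing payoff streams over the 6 periods until play realigns: cooperate → 45(1+δ+…+δ^5); deviate → 69 + 14(δ+…+δ^5).
Cooperation is sustained iff (45−14)(δ+…+δ^5) ≥ 69−45.
δ+…+δ^5 = 1/3·(1−(1/3)^5)/(1−1/3) = 0.4979, and (69−45)/(45−14) = 0.7742.
0.4979 < 0.7742, so cooperation is not sustainable.

No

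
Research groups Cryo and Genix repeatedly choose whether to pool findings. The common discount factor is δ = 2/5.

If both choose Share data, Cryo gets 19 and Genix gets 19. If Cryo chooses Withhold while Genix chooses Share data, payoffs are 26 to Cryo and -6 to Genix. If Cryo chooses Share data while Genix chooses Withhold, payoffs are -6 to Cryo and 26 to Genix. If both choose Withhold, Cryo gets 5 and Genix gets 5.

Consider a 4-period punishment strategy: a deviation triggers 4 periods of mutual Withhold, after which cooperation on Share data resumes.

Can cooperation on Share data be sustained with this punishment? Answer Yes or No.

IC: δ+…+δ^4 ≥ (26−19)/(19−5) = 1/2.
At δ = 2/5: partial sum = 0.6496 ≥ 0.5000. Cooperation sustainable.

Yes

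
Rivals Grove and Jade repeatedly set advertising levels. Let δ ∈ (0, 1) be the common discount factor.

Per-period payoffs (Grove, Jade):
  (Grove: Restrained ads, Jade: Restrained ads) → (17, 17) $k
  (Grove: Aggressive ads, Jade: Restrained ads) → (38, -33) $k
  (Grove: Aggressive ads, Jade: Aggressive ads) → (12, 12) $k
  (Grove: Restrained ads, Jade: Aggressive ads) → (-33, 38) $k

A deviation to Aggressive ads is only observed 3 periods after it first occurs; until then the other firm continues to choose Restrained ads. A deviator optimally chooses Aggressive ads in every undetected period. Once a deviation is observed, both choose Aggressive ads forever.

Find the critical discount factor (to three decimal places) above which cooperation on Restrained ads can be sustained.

0.931

A deviator earns 38 for 3 periods, then 12 forever; cooperating earns 17 forever. Multiplying the IC by (1−δ):
17 ≥ 38(1−δ^3) + 12δ^3, so 26·δ^3 ≥ 21 and δ^3 ≥ 21/26.
δ ≥ (21/26)^(1/3) ≈ 0.931.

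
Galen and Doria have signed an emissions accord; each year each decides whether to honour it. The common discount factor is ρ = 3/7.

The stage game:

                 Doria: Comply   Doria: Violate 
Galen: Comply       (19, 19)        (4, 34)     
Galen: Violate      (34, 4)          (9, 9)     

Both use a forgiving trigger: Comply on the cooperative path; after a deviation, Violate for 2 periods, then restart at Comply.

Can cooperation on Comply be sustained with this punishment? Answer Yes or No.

No

Comparing payoff streams over the 3 periods until play realigns: cooperate → 19(1+ρ+…+ρ^2); deviate → 34 + 9(ρ+…+ρ^2).
Cooperation is sustained iff (19−9)(ρ+…+ρ^2) ≥ 34−19.
ρ+…+ρ^2 = 3/7·(1−(3/7)^2)/(1−3/7) = 0.6122, and (34−19)/(19−9) = 1.5000.
0.6122 < 1.5000, so cooperation is not sustainable.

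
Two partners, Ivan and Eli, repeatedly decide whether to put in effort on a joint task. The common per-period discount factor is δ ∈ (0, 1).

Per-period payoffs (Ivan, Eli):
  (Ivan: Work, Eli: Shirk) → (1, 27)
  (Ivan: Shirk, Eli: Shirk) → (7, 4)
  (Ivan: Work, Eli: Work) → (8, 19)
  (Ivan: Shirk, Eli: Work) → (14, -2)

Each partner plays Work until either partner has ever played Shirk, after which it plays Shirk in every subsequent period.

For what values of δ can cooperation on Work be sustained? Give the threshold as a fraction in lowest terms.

6/7

Ivan: cooperation gives 8 each period; deviation gives 14 once then 7 forever.
  8/(1−δ) ≥ 14 + 7δ/(1−δ) ⇒ δ ≥ 6/7.
Eli: cooperation gives 19 each period; deviation gives 27 once then 4 forever.
  δ ≥ 8/23.
Both must hold, so the binding constraint is Ivan's: δ ≥ 6/7.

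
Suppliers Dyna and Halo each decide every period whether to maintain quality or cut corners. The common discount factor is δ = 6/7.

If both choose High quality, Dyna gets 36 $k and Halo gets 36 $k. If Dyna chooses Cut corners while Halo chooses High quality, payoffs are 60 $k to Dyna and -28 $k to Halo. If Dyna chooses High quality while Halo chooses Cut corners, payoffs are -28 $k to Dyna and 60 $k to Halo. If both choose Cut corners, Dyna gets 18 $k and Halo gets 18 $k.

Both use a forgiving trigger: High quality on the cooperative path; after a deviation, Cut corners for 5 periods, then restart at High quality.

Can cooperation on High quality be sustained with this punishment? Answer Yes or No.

IC: δ+…+δ^5 ≥ (60−36)/(36−18) = 4/3.
At δ = 6/7: partial sum = 3.2240 ≥ 1.3333. Cooperation sustainable.

Yes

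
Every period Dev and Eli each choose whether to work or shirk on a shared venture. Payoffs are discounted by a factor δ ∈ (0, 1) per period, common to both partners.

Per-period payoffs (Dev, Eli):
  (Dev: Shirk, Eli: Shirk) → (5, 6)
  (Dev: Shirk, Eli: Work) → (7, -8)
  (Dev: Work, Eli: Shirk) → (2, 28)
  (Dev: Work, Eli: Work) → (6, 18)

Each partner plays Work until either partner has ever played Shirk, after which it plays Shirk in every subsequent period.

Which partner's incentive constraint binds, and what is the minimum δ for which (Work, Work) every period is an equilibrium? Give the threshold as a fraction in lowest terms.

Dev; δ ≥ 1/2

Dev's threshold: (7−6)/(7−5) = 1/2.
Eli's threshold: (28−18)/(28−6) = 5/11.
1/2 > 5/11, so Dev binds and δ* = 1/2.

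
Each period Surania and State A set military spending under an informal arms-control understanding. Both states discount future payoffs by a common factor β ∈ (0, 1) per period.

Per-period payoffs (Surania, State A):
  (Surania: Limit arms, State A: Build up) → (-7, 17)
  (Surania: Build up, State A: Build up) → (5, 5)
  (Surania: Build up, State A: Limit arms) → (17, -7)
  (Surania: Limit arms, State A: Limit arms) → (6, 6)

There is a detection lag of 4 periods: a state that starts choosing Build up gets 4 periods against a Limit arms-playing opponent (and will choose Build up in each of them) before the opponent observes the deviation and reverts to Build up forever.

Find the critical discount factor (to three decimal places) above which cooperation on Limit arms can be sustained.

A deviator earns 17 for 4 periods, then 5 forever; cooperating earns 6 forever. Multiplying the IC by (1−β):
6 ≥ 17(1−β^4) + 5β^4, so 12·β^4 ≥ 11 and β^4 ≥ 11/12.
β ≥ (11/12)^(1/4) ≈ 0.978.

0.978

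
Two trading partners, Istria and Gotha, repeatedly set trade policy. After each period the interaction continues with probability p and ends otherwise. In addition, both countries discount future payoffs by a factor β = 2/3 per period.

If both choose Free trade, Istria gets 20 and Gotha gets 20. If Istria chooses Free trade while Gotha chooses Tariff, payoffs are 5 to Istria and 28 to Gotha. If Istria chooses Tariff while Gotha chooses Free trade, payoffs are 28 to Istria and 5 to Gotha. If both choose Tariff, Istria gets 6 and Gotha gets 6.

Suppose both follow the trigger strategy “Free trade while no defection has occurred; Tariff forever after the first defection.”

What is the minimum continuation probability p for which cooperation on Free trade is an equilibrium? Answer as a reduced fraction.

With continuation probability p and discount β, the effective per-period discount factor is βp.
Grim-trigger IC: βp ≥ (28−20)/(28−6) = 4/11.
So p ≥ (4/11)/(2/3) = 6/11.

6/11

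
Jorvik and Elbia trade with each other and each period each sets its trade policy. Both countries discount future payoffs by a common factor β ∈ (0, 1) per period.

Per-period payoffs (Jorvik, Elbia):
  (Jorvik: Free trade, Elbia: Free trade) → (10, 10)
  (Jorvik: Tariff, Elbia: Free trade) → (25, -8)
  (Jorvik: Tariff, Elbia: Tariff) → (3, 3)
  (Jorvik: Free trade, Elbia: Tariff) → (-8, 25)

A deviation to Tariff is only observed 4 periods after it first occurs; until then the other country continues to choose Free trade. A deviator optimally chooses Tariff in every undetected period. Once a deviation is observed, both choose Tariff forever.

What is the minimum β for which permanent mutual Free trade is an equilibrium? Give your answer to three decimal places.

The best deviation is to choose Tariff for all 4 undetected periods, earning 25 each, then 3 forever once detected.
Deviation value: 25(1−β^4)/(1−β) + 3β^4/(1−β); cooperation value: 10/(1−β).
IC: 10 ≥ 25(1−β^4) + 3β^4 = 25 − 22β^4.
So β^4 ≥ 15/22, giving β ≥ (15/22)^(1/4) ≈ 0.909.

0.909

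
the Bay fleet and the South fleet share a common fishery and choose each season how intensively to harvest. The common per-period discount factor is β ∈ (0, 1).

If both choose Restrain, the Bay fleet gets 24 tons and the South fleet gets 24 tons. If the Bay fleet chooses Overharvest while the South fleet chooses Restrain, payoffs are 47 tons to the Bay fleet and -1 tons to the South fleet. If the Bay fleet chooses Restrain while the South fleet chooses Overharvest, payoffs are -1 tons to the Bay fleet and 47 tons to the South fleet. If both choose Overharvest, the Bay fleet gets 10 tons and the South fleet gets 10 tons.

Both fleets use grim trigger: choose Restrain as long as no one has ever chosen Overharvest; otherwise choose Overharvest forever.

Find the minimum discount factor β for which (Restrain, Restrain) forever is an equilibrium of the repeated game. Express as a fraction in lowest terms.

23/37

Cooperation forever yields 24 each period: 24/(1−β).
Deviating yields 47 once, then 10 forever: 47 + 10β/(1−β).
No profitable deviation requires 24/(1−β) ≥ 47 + 10β/(1−β).
Multiplying by (1−β): 24 ≥ 47(1−β) + 10β = 47 − 37β.
So 37β ≥ 23, i.e. β ≥ 23/37.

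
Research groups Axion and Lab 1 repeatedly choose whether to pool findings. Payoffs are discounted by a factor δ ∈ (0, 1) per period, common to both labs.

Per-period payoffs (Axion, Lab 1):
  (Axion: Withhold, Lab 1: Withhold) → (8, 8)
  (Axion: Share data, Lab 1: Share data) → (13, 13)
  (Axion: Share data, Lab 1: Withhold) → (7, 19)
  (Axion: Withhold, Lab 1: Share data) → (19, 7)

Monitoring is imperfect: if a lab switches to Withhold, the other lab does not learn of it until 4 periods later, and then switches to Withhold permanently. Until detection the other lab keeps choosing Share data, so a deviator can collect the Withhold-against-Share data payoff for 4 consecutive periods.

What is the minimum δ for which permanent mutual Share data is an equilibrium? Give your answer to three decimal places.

0.859

Deviating for the 4 undetected periods gains 19−13 = 6 per period over cooperation, then loses 13−8 = 5 per period forever once punishment starts.
Gain: 6(1 + δ + … + δ^3); loss: 5·δ^4/(1−δ).
No profitable deviation ⇔ 6(1−δ^4) ≤ 5·δ^4, i.e. δ^4 ≥ 6/(6+5) = 6/11.
Hence δ ≥ (6/11)^(1/4) ≈ 0.859.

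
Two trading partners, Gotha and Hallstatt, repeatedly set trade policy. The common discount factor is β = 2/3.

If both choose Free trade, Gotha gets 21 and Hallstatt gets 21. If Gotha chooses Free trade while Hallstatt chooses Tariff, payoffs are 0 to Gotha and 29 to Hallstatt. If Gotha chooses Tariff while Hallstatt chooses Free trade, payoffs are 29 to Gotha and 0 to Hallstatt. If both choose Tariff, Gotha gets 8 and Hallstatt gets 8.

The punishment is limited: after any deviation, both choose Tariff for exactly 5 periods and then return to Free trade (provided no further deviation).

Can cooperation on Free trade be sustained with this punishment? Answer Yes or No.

IC: β+…+β^5 ≥ (29−21)/(21−8) = 8/13.
At β = 2/3: partial sum = 1.7366 ≥ 0.6154. Cooperation sustainable.

Yes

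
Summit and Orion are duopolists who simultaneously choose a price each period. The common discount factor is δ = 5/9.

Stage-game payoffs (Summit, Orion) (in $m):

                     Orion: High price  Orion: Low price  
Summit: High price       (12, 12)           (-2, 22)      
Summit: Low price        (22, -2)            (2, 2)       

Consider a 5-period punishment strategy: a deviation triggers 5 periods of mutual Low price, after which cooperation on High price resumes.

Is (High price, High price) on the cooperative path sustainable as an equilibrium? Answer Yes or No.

Yes

IC: δ+…+δ^5 ≥ (22−12)/(12−2) = 1.
At δ = 5/9: partial sum = 1.1838 ≥ 1.0000. Cooperation sustainable.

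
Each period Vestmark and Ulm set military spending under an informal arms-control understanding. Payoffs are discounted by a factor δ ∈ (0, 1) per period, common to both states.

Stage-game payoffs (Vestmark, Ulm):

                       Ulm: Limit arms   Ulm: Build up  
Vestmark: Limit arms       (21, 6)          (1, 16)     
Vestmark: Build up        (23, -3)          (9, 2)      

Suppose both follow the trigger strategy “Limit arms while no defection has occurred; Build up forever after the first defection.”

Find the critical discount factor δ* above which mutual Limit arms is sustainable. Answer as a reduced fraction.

Vestmark's threshold: (23−21)/(23−9) = 1/7.
Ulm's threshold: (16−6)/(16−2) = 5/7.
1/7 < 5/7, so Ulm binds and δ* = 5/7.

5/7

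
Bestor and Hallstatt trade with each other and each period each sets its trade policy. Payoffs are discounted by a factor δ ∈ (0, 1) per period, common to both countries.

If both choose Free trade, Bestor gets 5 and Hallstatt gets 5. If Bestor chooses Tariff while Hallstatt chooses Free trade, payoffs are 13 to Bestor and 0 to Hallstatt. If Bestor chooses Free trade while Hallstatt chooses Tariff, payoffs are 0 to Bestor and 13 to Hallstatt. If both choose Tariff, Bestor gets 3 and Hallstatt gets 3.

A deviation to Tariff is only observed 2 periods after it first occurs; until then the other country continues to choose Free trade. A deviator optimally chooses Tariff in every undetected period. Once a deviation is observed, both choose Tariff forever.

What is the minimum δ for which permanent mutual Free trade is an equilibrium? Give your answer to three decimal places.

0.894

Deviating for the 2 undetected periods gains 13−5 = 8 per period over cooperation, then loses 5−3 = 2 per period forever once punishment starts.
Gain: 8(1 + δ + … + δ^1); loss: 2·δ^2/(1−δ).
No profitable deviation ⇔ 8(1−δ^2) ≤ 2·δ^2, i.e. δ^2 ≥ 8/(8+2) = 4/5.
Hence δ ≥ (4/5)^(1/2) ≈ 0.894.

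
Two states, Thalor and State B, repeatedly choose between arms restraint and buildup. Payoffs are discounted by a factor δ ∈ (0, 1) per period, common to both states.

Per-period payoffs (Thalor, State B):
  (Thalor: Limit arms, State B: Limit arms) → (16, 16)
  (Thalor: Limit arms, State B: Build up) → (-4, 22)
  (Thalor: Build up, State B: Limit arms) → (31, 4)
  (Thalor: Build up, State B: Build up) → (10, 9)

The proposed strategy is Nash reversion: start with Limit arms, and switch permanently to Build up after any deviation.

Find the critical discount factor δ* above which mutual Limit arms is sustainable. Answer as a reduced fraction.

5/7

Thalor: cooperation gives 16 each period; deviation gives 31 once then 10 forever.
  16/(1−δ) ≥ 31 + 10δ/(1−δ) ⇒ δ ≥ 15/21 = 5/7.
State B: cooperation gives 16 each period; deviation gives 22 once then 9 forever.
  δ ≥ 6/13.
Both must hold, so the binding constraint is Thalor's: δ ≥ 5/7.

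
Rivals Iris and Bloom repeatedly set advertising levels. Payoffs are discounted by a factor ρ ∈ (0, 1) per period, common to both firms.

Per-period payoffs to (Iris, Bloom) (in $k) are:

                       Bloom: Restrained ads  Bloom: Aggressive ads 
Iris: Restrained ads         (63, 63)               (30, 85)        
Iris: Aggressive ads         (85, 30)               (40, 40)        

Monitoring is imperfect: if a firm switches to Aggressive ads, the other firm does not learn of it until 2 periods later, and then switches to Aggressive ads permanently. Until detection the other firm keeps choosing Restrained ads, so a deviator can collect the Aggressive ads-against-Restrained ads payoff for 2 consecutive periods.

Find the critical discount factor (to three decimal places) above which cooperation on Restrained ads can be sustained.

Deviating for the 2 undetected periods gains 85−63 = 22 per period over cooperation, then loses 63−40 = 23 per period forever once punishment starts.
Gain: 22(1 + ρ + … + ρ^1); loss: 23·ρ^2/(1−ρ).
No profitable deviation ⇔ 22(1−ρ^2) ≤ 23·ρ^2, i.e. ρ^2 ≥ 22/(22+23) = 22/45.
Hence ρ ≥ (22/45)^(1/2) ≈ 0.699.

0.699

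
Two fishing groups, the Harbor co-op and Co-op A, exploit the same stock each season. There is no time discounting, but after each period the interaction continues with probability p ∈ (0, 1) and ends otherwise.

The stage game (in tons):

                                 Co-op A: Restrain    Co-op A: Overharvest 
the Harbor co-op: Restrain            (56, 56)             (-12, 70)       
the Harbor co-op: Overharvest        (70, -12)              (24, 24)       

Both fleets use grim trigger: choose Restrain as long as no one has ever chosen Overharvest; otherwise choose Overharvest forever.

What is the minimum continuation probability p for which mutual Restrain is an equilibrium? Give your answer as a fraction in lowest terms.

Expected cooperation value is 56 + p·56 + p²·56 + … = 56/(1−p); deviation gives 70 + p·24/(1−p).
56 ≥ 70(1−p) + 24p ⇒ 46p ≥ 14 ⇒ p ≥ 14/46 = 7/23.

7/23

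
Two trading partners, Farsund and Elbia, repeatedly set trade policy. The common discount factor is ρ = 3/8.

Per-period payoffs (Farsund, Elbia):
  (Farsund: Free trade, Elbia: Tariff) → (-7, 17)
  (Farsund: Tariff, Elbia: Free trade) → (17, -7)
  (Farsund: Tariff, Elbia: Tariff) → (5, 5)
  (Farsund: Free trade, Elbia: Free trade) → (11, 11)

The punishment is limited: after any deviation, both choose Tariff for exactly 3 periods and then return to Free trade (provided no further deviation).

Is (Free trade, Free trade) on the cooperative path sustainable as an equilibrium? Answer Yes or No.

No

IC: ρ+…+ρ^3 ≥ (17−11)/(11−5) = 1.
At ρ = 3/8: partial sum = 0.5684 < 1.0000. Cooperation not sustainable.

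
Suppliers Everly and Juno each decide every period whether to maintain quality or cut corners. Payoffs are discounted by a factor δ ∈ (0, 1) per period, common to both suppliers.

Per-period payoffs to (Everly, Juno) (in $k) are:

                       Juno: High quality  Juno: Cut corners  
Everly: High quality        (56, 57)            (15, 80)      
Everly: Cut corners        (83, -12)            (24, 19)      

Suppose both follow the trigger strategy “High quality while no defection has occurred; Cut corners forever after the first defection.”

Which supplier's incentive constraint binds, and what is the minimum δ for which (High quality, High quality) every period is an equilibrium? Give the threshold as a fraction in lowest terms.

Everly; δ ≥ 27/59

Everly's threshold: (83−56)/(83−24) = 27/59.
Juno's threshold: (80−57)/(80−19) = 23/61.
27/59 > 23/61, so Everly binds and δ* = 27/59.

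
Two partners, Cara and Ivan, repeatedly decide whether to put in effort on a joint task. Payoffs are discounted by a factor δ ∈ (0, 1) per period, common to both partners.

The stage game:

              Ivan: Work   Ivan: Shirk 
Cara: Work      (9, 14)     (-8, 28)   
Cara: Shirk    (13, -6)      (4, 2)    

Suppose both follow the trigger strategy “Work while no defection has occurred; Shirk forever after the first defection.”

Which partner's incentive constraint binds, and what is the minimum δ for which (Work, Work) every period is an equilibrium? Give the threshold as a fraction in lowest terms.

Ivan; δ ≥ 7/13

Cara's threshold: (13−9)/(13−4) = 4/9.
Ivan's threshold: (28−14)/(28−2) = 7/13.
4/9 < 7/13, so Ivan binds and δ* = 7/13.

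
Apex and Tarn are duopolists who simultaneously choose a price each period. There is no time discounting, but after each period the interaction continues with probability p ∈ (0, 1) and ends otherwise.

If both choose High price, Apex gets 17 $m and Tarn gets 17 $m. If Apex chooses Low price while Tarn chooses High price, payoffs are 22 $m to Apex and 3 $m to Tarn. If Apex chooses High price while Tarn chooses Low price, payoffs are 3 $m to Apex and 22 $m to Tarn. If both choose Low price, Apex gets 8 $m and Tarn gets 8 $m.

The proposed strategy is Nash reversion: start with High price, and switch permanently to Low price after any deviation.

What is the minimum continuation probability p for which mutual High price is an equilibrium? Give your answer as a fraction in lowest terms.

With no time discounting, the continuation probability p plays the role of the discount factor.
Grim-trigger IC: 17/(1−p) ≥ 22 + 8p/(1−p) ⇒ p ≥ (22−17)/(22−8) = 5/14.

5/14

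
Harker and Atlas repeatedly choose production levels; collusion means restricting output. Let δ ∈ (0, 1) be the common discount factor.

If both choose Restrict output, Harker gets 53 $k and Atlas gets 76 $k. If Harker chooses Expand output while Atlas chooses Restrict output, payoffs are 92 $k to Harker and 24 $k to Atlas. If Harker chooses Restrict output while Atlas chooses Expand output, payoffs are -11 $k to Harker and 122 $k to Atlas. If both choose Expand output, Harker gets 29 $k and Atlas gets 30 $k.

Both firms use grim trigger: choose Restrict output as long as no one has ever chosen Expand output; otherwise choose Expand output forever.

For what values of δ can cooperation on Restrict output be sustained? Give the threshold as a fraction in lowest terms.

13/21

For Harker: deviation gain 92−53 = 39, per-period punishment loss 53−29 = 24. IC gives δ ≥ 39/63 = 13/21.
For Atlas: gain 46, loss 46 per period, so δ ≥ 46/92 = 1/2.
The tighter constraint is Harker's, so cooperation needs δ ≥ 13/21.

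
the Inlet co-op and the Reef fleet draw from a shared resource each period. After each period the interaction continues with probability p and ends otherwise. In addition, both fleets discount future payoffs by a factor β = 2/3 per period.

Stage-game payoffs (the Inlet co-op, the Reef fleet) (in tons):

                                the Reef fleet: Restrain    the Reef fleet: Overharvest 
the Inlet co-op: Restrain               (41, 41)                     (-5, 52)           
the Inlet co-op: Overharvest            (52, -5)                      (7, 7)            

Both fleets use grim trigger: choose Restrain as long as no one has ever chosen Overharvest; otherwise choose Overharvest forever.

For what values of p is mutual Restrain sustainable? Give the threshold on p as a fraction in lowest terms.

With continuation probability p and discount β, the effective per-period discount factor is βp.
Grim-trigger IC: βp ≥ (52−41)/(52−7) = 11/45.
So p ≥ (11/45)/(2/3) = 11/30.

11/30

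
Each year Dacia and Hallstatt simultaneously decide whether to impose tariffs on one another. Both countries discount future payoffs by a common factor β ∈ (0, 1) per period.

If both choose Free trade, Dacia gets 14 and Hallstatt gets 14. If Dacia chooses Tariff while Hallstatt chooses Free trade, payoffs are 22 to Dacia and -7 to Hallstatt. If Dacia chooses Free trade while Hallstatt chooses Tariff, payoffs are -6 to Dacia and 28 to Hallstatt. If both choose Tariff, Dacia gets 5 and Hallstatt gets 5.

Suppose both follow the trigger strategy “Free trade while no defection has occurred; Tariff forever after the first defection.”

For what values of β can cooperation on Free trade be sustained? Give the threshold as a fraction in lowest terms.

Dacia: cooperation gives 14 each period; deviation gives 22 once then 5 forever.
  14/(1−β) ≥ 22 + 5β/(1−β) ⇒ β ≥ 8/17.
Hallstatt: cooperation gives 14 each period; deviation gives 28 once then 5 forever.
  β ≥ 14/23.
Both must hold, so the binding constraint is Hallstatt's: β ≥ 14/23.

14/23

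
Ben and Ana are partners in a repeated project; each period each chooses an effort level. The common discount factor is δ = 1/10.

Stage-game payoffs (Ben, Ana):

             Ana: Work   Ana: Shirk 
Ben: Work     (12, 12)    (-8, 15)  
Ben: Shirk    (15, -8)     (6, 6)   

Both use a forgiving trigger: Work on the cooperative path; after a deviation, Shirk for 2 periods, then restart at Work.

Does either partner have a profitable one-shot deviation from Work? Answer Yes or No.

Comparing payoff streams over the 3 periods until play realigns: cooperate → 12(1+δ+…+δ^2); deviate → 15 + 6(δ+…+δ^2).
Cooperation is sustained iff (12−6)(δ+…+δ^2) ≥ 15−12.
δ+…+δ^2 = 1/10·(1−(1/10)^2)/(1−1/10) = 0.1100, and (15−12)/(12−6) = 0.5000.
0.1100 < 0.5000, so cooperation is not sustainable.

Yes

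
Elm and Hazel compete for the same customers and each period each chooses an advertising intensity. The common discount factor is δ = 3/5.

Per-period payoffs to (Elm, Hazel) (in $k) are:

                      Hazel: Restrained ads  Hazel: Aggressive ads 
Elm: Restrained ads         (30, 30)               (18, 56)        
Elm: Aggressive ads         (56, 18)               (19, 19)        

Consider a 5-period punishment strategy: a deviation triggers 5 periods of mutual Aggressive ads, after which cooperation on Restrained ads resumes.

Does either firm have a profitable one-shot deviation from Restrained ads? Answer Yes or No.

Yes

A one-shot deviation gives 56 now, then 19 for 5 periods, then back to 30.
Gain from deviating: (56−30) today; loss: (30−19) in each of the next 5 periods.
No-deviation condition: (30−19)(δ+…+δ^5) ≥ 56−30, i.e. δ+…+δ^5 ≥ 26/11.
At δ = 3/5: δ+…+δ^5 = 1.3834 < 2.3636.
So cooperation is not sustainable.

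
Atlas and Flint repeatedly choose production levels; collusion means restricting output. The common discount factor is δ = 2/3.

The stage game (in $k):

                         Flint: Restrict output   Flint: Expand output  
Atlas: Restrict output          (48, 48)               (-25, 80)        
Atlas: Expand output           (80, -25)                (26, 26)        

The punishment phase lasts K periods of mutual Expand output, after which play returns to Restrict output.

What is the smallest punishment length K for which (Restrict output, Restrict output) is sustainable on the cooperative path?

4

IC: δ(1−δ^K)/(1−δ) ≥ (80−48)/(48−26) = 16/11.
With δ = 2/3: need 1 − δ^K ≥ 16/11·(1−2/3)/(2/3), i.e. δ^K ≤ 0.2727.
Since (2/3)^3 = 0.2963 and (2/3)^4 = 0.1975, the smallest such K is 4.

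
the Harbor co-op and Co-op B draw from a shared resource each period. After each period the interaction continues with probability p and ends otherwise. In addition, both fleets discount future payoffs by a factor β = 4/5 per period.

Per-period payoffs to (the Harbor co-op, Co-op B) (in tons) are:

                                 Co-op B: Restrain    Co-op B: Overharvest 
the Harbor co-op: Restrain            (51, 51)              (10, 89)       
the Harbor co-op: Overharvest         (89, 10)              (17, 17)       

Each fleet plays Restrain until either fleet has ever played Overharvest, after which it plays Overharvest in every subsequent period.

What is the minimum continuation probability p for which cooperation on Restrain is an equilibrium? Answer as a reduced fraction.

95/144

With continuation probability p and discount β, the effective per-period discount factor is βp.
Grim-trigger IC: βp ≥ (89−51)/(89−17) = 19/36.
So p ≥ (19/36)/(4/5) = 95/144.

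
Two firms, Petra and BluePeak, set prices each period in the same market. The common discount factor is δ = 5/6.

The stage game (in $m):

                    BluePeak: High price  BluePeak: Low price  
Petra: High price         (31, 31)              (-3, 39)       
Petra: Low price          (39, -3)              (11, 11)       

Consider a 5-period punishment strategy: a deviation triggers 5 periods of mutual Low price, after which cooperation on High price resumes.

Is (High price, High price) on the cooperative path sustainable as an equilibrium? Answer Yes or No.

IC: δ+…+δ^5 ≥ (39−31)/(31−11) = 2/5.
At δ = 5/6: partial sum = 2.9906 ≥ 0.4000. Cooperation sustainable.

Yes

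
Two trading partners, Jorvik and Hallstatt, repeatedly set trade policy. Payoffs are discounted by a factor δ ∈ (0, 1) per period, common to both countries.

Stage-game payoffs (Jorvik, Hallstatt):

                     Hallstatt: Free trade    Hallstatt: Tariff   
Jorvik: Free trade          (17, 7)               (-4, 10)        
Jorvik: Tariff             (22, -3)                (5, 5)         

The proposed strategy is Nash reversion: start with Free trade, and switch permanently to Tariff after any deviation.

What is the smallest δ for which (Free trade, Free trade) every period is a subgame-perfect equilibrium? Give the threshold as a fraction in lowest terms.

Jorvik: cooperation gives 17 each period; deviation gives 22 once then 5 forever.
  17/(1−δ) ≥ 22 + 5δ/(1−δ) ⇒ δ ≥ 5/17.
Hallstatt: cooperation gives 7 each period; deviation gives 10 once then 5 forever.
  δ ≥ 3/5.
Both must hold, so the binding constraint is Hallstatt's: δ ≥ 3/5.

3/5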